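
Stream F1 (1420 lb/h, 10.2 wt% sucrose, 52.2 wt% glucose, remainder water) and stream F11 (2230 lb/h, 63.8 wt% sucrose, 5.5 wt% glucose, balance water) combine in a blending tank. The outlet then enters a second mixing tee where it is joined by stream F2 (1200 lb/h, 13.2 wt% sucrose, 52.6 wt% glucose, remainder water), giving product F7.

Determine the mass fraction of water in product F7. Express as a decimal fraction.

0.3359

Overall, product flow = 4850 lb/h.
water in = 1420×0.376 + 2230×0.307 + 1200×0.342 = 1628.9 lb/h.
water fraction in F7 = 0.3359.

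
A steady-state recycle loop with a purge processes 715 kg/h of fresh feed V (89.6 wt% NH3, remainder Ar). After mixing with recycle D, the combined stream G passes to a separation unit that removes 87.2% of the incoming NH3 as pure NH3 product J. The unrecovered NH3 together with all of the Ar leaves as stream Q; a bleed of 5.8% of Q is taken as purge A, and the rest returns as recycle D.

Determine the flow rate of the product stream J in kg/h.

NH3 in G: m_A = 715×0.896 + (1−0.058)·(1−0.872)·m_A, so m_A = 640.64/0.8794 = 728.48 kg/h.
Product J = 0.872×728.48 = 635.23 kg/h.

635.2 kg/h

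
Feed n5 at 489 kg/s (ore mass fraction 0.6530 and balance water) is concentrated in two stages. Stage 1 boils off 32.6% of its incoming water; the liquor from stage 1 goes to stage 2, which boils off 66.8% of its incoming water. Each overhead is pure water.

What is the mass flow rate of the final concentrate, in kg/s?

357.3 kg/s

water in feed = 489×0.347 = 169.68 kg/s.
After stage 1: water left = (1−0.326)×169.68 = 114.37; stream total = 433.68 kg/s.
After stage 2: water left = (1−0.668)×114.37 = 37.97; final concentrate = 357.29 kg/s.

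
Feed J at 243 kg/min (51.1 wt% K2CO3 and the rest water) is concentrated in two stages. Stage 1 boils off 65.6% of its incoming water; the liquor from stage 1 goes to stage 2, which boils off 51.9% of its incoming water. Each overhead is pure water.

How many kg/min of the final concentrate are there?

143.8 kg/min

water in feed = 243×0.489 = 118.83 kg/min.
After stage 1: water left = (1−0.656)×118.83 = 40.876; stream total = 165.05 kg/min.
After stage 2: water left = (1−0.519)×40.876 = 19.662; final concentrate = 143.83 kg/min.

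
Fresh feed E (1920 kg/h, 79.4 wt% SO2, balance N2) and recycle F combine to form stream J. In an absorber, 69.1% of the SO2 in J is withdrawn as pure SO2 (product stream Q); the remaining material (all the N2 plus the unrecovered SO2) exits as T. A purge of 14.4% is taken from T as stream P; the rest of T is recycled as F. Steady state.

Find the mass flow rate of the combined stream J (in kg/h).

4819 kg/h

N2 enters only via E and leaves only via the purge: 1920×0.206 = 0.144×(N2 in T), and the absorber passes all N2, so N2 in J = N2 in T = 2746.7 kg/h.
SO2 in J: m_A = 1920×0.794 + (1−0.144)·(1−0.691)·m_A, so m_A = 1524.5/0.7355 = 2072.7 kg/h.
J = 2072.7 + 2746.7 = 4819.4 kg/h.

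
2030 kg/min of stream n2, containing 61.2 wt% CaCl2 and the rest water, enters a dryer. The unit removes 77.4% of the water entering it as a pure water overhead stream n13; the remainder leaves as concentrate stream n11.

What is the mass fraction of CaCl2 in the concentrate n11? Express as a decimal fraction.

0.875

CaCl2 is not removed: 2030×0.612 = 1242.4 kg/min of CaCl2 enters n11.
water entering = 2030×0.388 = 787.64 kg/min; overhead removed = 0.774×787.64 = 609.63 kg/min.
Concentrate = 2030 − 609.63 = 1420.4 kg/min.
Mass fraction = 1242.4/1420.4 = 0.875.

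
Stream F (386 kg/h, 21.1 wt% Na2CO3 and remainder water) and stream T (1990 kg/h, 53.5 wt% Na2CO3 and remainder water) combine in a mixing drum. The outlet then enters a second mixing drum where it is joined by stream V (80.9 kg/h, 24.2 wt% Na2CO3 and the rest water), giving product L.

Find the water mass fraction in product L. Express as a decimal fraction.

0.5256

Overall, product flow = 2456.9 kg/h.
water in = 386×0.789 + 1990×0.465 + 80.9×0.758 = 1291.2 kg/h.
water fraction in L = 0.5256.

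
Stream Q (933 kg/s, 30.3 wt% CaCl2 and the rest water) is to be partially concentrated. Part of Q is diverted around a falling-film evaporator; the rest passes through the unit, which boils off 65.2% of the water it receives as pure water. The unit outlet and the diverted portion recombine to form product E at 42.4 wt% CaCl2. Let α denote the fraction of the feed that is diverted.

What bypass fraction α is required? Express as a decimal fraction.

All 933×0.303 = 282.7 kg/s of CaCl2 reaches E, so E = 282.7/0.424 = 666.74 kg/s and vapour = 266.26 kg/s.
The evaporator receives (1−α)·933 of feed at 0.697 water and removes 0.652 of that water:
0.652×0.697×(1−α)×933 = 266.26
(1−α) = 266.26/424 = 0.6280;  α = 0.3720.

0.372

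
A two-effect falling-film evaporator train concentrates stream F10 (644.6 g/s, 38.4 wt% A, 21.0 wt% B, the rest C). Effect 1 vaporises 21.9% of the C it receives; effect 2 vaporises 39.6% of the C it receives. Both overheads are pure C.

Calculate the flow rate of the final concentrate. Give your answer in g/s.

C in feed = 644.6×0.406 = 261.71 g/s.
After stage 1: C left = (1−0.219)×261.71 = 204.39; stream total = 587.29 g/s.
After stage 2: C left = (1−0.396)×204.39 = 123.45; final concentrate = 506.35 g/s.

506.3 g/s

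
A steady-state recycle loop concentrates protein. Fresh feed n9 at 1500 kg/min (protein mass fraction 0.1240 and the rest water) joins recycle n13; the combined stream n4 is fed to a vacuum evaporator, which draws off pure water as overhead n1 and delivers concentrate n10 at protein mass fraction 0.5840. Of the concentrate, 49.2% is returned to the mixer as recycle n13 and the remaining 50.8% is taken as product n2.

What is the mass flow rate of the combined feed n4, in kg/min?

Overall protein balance (none leaves overhead): protein in fresh feed = protein in product, i.e. 1500×0.124 = (1−0.492)·n10·0.584.
n10 = 186/(0.584×0.508) = 626.96 kg/min.
Recycle n13 = 0.492×626.96 = 308.46 kg/min.
Combined feed n4 = 1500 + 308.46 = 1808.5 kg/min.

1808 kg/min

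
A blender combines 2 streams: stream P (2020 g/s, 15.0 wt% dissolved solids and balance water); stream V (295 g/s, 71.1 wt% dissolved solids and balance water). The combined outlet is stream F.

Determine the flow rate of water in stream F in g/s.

1802 g/s

water out = water in = 2020×0.850 + 295×0.289 = 1802.3 g/s.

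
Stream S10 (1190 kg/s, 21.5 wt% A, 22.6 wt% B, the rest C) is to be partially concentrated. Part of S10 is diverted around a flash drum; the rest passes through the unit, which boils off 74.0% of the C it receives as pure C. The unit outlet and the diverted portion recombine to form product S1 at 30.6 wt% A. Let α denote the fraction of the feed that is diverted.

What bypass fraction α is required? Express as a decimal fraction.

All 1190×0.215 = 255.85 kg/s of A reaches S1, so S1 = 255.85/0.306 = 836.11 kg/s and vapour = 353.89 kg/s.
The evaporator receives (1−α)·1190 of feed at 0.559 C and removes 0.740 of that C:
0.740×0.559×(1−α)×1190 = 353.89
(1−α) = 353.89/492.26 = 0.7189;  α = 0.2811.

0.281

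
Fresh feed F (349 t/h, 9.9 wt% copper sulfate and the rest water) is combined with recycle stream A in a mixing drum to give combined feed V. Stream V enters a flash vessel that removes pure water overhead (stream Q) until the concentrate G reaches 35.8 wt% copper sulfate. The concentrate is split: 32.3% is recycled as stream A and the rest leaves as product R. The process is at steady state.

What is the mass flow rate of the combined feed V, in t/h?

Overall copper sulfate balance (none leaves overhead): copper sulfate in fresh feed = copper sulfate in product, i.e. 349×0.099 = (1−0.323)·G·0.358.
G = 34.551/(0.358×0.677) = 142.56 t/h.
Recycle A = 0.323×142.56 = 46.046 t/h.
Combined feed V = 349 + 46.046 = 395.05 t/h.

395 t/h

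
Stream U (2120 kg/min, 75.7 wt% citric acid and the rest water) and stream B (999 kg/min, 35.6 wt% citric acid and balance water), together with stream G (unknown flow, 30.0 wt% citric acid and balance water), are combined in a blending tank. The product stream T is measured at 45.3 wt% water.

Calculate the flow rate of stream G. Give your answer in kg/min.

1030 kg/min

Let G be the unknown flow. Total out = 3119 + G.
water balance: 1158.5 + 0.700·G = 0.453·(3119 + G)
(0.700 − 0.453)·G = 0.453×3119 − 1158.5 = 254.39
G = 254.39 / 0.247 = 1029.9 kg/min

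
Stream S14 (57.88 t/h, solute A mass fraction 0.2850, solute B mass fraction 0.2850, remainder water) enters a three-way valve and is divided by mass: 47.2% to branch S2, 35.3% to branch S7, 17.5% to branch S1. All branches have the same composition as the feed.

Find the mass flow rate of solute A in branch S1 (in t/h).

Branch S1 total = 0.175×57.88 = 10.129 t/h.
solute A in S1 = 0.285×10.129 = 2.8868 t/h.

2.887 t/h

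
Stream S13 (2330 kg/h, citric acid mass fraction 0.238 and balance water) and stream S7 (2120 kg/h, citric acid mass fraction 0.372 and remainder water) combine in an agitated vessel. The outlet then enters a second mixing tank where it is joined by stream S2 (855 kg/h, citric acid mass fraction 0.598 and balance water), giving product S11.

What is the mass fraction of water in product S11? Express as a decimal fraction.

0.650

Overall, product flow = 5305 kg/h.
water in = 2330×0.762 + 2120×0.628 + 855×0.402 = 3450.5 kg/h.
water fraction in S11 = 0.650.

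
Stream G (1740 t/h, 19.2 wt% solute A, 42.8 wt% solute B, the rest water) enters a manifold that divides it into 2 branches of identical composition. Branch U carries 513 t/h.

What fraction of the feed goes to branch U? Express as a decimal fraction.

Fraction to U = 513/1740 = 0.2948.

0.295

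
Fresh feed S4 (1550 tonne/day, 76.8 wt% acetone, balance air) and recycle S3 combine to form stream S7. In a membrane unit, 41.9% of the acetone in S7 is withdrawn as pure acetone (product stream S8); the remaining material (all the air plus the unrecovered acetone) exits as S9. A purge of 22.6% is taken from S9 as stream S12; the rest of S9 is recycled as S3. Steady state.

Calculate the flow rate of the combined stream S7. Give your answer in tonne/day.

air enters only via S4 and leaves only via the purge: 1550×0.232 = 0.226×(air in S9), and the membrane unit passes all air, so air in S7 = air in S9 = 1591.2 tonne/day.
acetone in S7: m_A = 1550×0.768 + (1−0.226)·(1−0.419)·m_A, so m_A = 1190.4/0.5503 = 2163.2 tonne/day.
S7 = 2163.2 + 1591.2 = 3754.3 tonne/day.

3754 tonne/day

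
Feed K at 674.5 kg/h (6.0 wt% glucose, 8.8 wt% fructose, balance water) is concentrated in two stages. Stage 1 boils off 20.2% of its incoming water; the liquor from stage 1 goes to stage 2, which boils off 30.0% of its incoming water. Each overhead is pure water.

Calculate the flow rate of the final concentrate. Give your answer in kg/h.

420.8 kg/h

water in feed = 674.5×0.852 = 574.67 kg/h.
After stage 1: water left = (1−0.202)×574.67 = 458.59; stream total = 558.42 kg/h.
After stage 2: water left = (1−0.300)×458.59 = 321.01; final concentrate = 420.84 kg/h.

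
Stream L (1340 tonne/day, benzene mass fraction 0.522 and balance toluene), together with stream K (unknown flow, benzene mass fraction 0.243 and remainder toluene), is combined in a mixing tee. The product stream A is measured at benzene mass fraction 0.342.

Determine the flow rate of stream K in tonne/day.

Let K be the unknown flow. Total out = 1340 + K.
benzene balance: 699.48 + 0.243·K = 0.342·(1340 + K)
(0.243 − 0.342)·K = 0.342×1340 − 699.48 = -241.2
K = -241.2 / -0.099 = 2436.4 tonne/day

2436 tonne/day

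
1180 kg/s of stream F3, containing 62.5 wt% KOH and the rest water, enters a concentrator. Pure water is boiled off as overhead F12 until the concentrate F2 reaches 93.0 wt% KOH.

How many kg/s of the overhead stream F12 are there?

KOH is conserved: 1180×0.625 = 737.5 kg/s all reports to the concentrate.
Concentrate = 737.5/(target fraction) = 793.01 kg/s.
Overhead = 1180 − 793.01 = 386.99 kg/s.

387 kg/s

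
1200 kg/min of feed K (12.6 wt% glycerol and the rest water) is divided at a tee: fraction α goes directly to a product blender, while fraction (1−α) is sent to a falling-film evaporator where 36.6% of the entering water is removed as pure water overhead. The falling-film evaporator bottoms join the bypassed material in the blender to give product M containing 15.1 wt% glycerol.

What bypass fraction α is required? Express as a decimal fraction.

All 1200×0.126 = 151.2 kg/min of glycerol reaches M, so M = 151.2/0.151 = 1001.3 kg/min and vapour = 198.68 kg/min.
The evaporator receives (1−α)·1200 of feed at 0.874 water and removes 0.366 of that water:
0.366×0.874×(1−α)×1200 = 198.68
(1−α) = 198.68/383.86 = 0.5176;  α = 0.4824.

0.482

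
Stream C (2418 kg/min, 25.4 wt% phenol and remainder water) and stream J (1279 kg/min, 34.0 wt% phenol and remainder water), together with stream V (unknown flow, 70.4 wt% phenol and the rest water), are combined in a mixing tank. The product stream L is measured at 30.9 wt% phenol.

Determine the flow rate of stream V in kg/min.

Let V be the unknown flow. Total out = 3697 + V.
phenol balance: 1049 + 0.704·V = 0.309·(3697 + V)
(0.704 − 0.309)·V = 0.309×3697 − 1049 = 93.341
V = 93.341 / 0.395 = 236.31 kg/min

236.3 kg/min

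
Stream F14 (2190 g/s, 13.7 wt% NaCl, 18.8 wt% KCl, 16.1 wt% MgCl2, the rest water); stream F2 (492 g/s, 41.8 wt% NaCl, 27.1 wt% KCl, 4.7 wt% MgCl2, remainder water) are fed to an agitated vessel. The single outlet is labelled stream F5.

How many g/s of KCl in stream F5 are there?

KCl out = KCl in = 2190×0.188 + 492×0.271 = 545.05 g/s.

545.1 g/s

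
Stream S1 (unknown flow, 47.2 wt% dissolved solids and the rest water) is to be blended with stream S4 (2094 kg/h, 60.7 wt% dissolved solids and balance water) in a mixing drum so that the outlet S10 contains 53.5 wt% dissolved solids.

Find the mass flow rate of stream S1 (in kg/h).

Let S1 be the unknown flow. Total out = 2094 + S1.
dissolved solids balance: 1271.1 + 0.472·S1 = 0.535·(2094 + S1)
(0.472 − 0.535)·S1 = 0.535×2094 − 1271.1 = -150.77
S1 = -150.77 / -0.063 = 2393.1 kg/h

2393 kg/h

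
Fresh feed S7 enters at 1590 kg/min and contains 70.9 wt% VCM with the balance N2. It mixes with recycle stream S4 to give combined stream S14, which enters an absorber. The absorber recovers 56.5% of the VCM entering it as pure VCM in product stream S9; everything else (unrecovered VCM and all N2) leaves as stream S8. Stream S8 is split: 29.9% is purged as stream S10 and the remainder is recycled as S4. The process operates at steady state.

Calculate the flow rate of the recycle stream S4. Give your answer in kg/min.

N2 enters only via S7 and leaves only via the purge: 1590×0.291 = 0.299×(N2 in S8), and the absorber passes all N2, so N2 in S14 = N2 in S8 = 1547.5 kg/min.
VCM in S14: m_A = 1590×0.709 + (1−0.299)·(1−0.565)·m_A, so m_A = 1127.3/0.6951 = 1621.9 kg/min.
S8 = (1−0.565)×1621.9 + 1547.5 = 2253 kg/min.
Recycle S4 = (1−0.299)×2253 = 1579.3 kg/min.

1579 kg/min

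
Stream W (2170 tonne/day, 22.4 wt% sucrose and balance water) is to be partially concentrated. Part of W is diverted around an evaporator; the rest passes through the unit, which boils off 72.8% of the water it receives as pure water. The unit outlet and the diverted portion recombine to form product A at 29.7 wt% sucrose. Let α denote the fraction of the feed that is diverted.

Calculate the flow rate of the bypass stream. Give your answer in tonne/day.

All 2170×0.224 = 486.08 tonne/day of sucrose reaches A, so A = 486.08/0.297 = 1636.6 tonne/day and vapour = 533.37 tonne/day.
The evaporator receives (1−α)·2170 of feed at 0.776 water and removes 0.728 of that water:
0.728×0.776×(1−α)×2170 = 533.37
(1−α) = 533.37/1225.9 = 0.4351;  α = 0.5649.
Bypass flow = 0.5649×2170 = 1225.9 tonne/day.

1226 tonne/day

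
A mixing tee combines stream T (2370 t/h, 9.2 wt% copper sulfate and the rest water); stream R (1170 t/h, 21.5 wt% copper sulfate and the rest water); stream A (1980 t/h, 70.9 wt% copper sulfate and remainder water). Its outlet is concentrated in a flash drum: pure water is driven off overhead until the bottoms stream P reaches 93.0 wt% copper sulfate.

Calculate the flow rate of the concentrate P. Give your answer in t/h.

2014 t/h

copper sulfate entering = 2370×0.092 + 1170×0.215 + 1980×0.709 = 1873.4 t/h.
All copper sulfate reports to P, so P = 1873.4/0.930 = 2014.4 t/h.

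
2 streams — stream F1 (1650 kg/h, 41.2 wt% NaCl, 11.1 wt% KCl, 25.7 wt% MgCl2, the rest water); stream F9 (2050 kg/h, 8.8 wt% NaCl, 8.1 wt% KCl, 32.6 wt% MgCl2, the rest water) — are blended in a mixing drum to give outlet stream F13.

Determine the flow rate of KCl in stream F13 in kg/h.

349.2 kg/h

KCl out = KCl in = 1650×0.111 + 2050×0.081 = 349.2 kg/h.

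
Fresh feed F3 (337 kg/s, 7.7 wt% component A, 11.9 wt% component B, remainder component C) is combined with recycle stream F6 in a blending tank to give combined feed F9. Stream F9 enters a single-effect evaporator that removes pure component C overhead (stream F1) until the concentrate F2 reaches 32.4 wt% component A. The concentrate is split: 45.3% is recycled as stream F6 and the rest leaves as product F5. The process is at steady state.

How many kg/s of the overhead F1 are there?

256.9 kg/s

Overall component A balance (none leaves overhead): component A in fresh feed = component A in product, i.e. 337×0.077 = (1−0.453)·F2·0.324.
F2 = 25.949/(0.324×0.547) = 146.42 kg/s.
Recycle F6 = 0.453×146.42 = 66.326 kg/s.
Combined feed F9 = 337 + 66.326 = 403.33 kg/s.
Overhead F1 = F9 − F2 = 403.33 − 146.42 = 256.91 kg/s.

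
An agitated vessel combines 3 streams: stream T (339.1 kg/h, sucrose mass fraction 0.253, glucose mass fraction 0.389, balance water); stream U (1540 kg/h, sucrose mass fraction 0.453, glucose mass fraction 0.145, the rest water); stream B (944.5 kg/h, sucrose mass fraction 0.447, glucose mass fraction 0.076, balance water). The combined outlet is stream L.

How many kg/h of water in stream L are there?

1191 kg/h

water out = water in = 339.1×0.358 + 1540×0.402 + 944.5×0.477 = 1191 kg/h.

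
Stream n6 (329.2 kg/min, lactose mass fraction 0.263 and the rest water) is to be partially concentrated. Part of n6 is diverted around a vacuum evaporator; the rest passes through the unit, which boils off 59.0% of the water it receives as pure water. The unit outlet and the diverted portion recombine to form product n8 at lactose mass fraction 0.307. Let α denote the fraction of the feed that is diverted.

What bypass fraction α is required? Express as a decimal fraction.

0.670

All 329.2×0.263 = 86.58 kg/min of lactose reaches n8, so n8 = 86.58/0.307 = 282.02 kg/min and vapour = 47.182 kg/min.
The evaporator receives (1−α)·329.2 of feed at 0.737 water and removes 0.590 of that water:
0.590×0.737×(1−α)×329.2 = 47.182
(1−α) = 47.182/143.15 = 0.3296;  α = 0.6704.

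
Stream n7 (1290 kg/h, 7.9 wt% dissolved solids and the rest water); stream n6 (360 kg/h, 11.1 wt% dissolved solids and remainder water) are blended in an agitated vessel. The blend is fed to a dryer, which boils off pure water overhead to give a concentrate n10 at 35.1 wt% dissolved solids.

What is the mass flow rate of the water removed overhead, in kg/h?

dissolved solids entering = 1290×0.079 + 360×0.111 = 141.87 kg/h.
All dissolved solids reports to n10, so n10 = 141.87/0.351 = 404.19 kg/h.
Total feed = 1650 kg/h; overhead = 1650 − 404.19 = 1245.8 kg/h.

1246 kg/h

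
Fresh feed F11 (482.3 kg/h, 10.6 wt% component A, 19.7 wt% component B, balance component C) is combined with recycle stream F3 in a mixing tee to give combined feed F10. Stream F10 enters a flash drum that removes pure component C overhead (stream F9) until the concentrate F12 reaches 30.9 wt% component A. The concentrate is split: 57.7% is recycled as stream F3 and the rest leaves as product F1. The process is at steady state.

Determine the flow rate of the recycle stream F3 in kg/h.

225.7 kg/h

Overall component A balance (none leaves overhead): component A in fresh feed = component A in product, i.e. 482.3×0.106 = (1−0.577)·F12·0.309.
F12 = 51.124/(0.309×0.423) = 391.13 kg/h.
Recycle F3 = 0.577×391.13 = 225.68 kg/h.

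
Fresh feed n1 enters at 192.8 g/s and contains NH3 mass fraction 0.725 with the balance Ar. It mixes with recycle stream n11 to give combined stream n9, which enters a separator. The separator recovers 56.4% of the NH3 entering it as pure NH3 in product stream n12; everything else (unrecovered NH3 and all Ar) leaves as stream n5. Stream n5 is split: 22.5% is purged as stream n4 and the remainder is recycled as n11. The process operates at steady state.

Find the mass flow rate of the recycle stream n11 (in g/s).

254 g/s

Ar enters only via n1 and leaves only via the purge: 192.8×0.275 = 0.225×(Ar in n5), and the separator passes all Ar, so Ar in n9 = Ar in n5 = 235.64 g/s.
NH3 in n9: m_A = 192.8×0.725 + (1−0.225)·(1−0.564)·m_A, so m_A = 139.78/0.6621 = 211.12 g/s.
n5 = (1−0.564)×211.12 + 235.64 = 327.69 g/s.
Recycle n11 = (1−0.225)×327.69 = 253.96 g/s.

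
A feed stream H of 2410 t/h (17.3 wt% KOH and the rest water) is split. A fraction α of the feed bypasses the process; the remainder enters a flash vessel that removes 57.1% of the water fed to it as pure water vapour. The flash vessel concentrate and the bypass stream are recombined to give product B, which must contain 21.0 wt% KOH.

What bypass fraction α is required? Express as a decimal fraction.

0.627

All 2410×0.173 = 416.93 t/h of KOH reaches B, so B = 416.93/0.210 = 1985.4 t/h and vapour = 424.62 t/h.
The evaporator receives (1−α)·2410 of feed at 0.827 water and removes 0.571 of that water:
0.571×0.827×(1−α)×2410 = 424.62
(1−α) = 424.62/1138 = 0.3731;  α = 0.6269.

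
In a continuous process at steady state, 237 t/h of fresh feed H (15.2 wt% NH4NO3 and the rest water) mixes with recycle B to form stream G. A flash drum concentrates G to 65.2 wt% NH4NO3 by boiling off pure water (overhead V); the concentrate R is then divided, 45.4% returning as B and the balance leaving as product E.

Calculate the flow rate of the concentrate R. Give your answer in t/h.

101.2 t/h

Overall NH4NO3 balance (none leaves overhead): NH4NO3 in fresh feed = NH4NO3 in product, i.e. 237×0.152 = (1−0.454)·R·0.652.
R = 36.024/(0.652×0.546) = 101.19 t/h.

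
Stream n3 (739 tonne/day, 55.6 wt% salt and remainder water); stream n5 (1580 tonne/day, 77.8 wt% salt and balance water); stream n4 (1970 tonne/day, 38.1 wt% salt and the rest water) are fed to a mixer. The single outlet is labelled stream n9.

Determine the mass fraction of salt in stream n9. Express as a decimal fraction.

0.557

Total flow out = 739 + 1580 + 1970 = 4289 tonne/day.
salt in = 739×0.556 + 1580×0.778 + 1970×0.381 = 2390.7 tonne/day.
salt mass fraction in n9 = 2390.7/4289 = 0.557.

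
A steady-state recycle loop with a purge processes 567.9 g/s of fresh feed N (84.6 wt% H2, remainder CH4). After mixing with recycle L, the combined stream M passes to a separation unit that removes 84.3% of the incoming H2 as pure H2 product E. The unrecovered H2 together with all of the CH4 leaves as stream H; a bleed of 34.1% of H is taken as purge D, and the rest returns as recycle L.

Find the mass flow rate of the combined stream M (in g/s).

792.4 g/s

CH4 enters only via N and leaves only via the purge: 567.9×0.154 = 0.341×(CH4 in H), and the separation unit passes all CH4, so CH4 in M = CH4 in H = 256.47 g/s.
H2 in M: m_A = 567.9×0.846 + (1−0.341)·(1−0.843)·m_A, so m_A = 480.44/0.8965 = 535.89 g/s.
M = 535.89 + 256.47 = 792.36 g/s.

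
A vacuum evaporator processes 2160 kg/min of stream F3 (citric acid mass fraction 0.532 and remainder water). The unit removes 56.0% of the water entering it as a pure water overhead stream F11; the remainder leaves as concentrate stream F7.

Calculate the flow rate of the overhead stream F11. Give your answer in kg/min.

566.1 kg/min

water entering = 2160×0.468 = 1010.9 kg/min; overhead removed = 0.560×1010.9 = 566.09 kg/min.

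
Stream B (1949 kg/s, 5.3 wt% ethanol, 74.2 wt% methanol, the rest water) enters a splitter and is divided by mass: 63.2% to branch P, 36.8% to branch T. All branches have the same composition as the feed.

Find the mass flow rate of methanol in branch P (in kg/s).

914 kg/s

Branch P total = 0.632×1949 = 1231.8 kg/s.
methanol in P = 0.742×1231.8 = 913.97 kg/s.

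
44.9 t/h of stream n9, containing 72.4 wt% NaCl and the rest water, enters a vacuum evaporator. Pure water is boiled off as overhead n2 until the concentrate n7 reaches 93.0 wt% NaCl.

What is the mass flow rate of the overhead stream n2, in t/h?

9.946 t/h

NaCl is conserved: 44.9×0.724 = 32.508 t/h all reports to the concentrate.
Concentrate = 32.508/(target fraction) = 34.954 t/h.
Overhead = 44.9 − 34.954 = 9.9456 t/h.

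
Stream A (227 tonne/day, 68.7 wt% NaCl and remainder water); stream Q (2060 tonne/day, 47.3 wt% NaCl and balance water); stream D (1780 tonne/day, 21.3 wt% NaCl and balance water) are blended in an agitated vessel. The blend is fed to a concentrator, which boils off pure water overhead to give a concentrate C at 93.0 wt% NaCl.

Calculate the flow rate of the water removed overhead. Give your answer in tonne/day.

NaCl entering = 227×0.687 + 2060×0.473 + 1780×0.213 = 1509.5 tonne/day.
All NaCl reports to C, so C = 1509.5/0.930 = 1623.1 tonne/day.
Total feed = 4067 tonne/day; overhead = 4067 − 1623.1 = 2443.9 tonne/day.

2444 tonne/day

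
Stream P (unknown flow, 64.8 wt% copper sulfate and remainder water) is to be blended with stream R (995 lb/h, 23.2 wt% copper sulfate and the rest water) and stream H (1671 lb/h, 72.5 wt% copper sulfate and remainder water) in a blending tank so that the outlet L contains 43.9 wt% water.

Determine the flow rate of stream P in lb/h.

612.8 lb/h

Let P be the unknown flow. Total out = 2666 + P.
water balance: 1223.7 + 0.352·P = 0.439·(2666 + P)
(0.352 − 0.439)·P = 0.439×2666 − 1223.7 = -53.311
P = -53.311 / -0.087 = 612.77 lb/h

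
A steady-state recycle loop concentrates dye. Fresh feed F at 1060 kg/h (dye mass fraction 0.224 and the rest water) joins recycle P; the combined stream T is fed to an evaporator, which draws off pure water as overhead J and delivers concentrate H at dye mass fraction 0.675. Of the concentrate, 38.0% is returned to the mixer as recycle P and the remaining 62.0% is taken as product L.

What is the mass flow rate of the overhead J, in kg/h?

708.2 kg/h

Overall dye balance (none leaves overhead): dye in fresh feed = dye in product, i.e. 1060×0.224 = (1−0.380)·H·0.675.
H = 237.44/(0.675×0.620) = 567.36 kg/h.
Recycle P = 0.380×567.36 = 215.6 kg/h.
Combined feed T = 1060 + 215.6 = 1275.6 kg/h.
Overhead J = T − H = 1275.6 − 567.36 = 708.24 kg/h.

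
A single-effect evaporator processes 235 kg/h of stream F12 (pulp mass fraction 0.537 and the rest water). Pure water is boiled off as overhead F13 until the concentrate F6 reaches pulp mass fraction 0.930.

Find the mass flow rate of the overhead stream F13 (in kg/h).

pulp is conserved: 235×0.537 = 126.2 kg/h all reports to the concentrate.
Concentrate = 126.2/(target fraction) = 135.69 kg/h.
Overhead = 235 − 135.69 = 99.306 kg/h.

99.31 kg/h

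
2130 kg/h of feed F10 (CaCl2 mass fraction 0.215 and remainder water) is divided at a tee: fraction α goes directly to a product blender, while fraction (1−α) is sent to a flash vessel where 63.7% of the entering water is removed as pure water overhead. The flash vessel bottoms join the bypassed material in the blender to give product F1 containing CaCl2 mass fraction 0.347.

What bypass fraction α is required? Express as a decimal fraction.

All 2130×0.215 = 457.95 kg/h of CaCl2 reaches F1, so F1 = 457.95/0.347 = 1319.7 kg/h and vapour = 810.26 kg/h.
The evaporator receives (1−α)·2130 of feed at 0.785 water and removes 0.637 of that water:
0.637×0.785×(1−α)×2130 = 810.26
(1−α) = 810.26/1065.1 = 0.7607;  α = 0.2393.

0.239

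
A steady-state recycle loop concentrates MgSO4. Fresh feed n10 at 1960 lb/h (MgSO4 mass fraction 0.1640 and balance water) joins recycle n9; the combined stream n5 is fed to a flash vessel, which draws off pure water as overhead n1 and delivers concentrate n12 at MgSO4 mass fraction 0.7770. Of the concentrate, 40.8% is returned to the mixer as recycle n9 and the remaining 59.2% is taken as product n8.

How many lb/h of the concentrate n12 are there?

698.8 lb/h

Overall MgSO4 balance (none leaves overhead): MgSO4 in fresh feed = MgSO4 in product, i.e. 1960×0.164 = (1−0.408)·n12·0.777.
n12 = 321.44/(0.777×0.592) = 698.81 lb/h.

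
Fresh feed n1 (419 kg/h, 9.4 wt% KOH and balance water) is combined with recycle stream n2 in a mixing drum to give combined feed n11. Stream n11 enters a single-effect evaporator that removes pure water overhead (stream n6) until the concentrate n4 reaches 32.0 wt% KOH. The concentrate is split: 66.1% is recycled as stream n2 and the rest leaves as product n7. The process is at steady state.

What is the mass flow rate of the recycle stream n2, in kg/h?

Overall KOH balance (none leaves overhead): KOH in fresh feed = KOH in product, i.e. 419×0.094 = (1−0.661)·n4·0.320.
n4 = 39.386/(0.320×0.339) = 363.07 kg/h.
Recycle n2 = 0.661×363.07 = 239.99 kg/h.

240 kg/h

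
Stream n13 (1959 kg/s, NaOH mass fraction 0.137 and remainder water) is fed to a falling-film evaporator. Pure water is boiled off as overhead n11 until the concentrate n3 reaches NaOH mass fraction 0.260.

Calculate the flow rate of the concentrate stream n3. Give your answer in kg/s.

1032 kg/s

NaOH is conserved: 1959×0.137 = 268.38 kg/s all reports to the concentrate.
Concentrate = 268.38/(target fraction) = 1032.2 kg/s.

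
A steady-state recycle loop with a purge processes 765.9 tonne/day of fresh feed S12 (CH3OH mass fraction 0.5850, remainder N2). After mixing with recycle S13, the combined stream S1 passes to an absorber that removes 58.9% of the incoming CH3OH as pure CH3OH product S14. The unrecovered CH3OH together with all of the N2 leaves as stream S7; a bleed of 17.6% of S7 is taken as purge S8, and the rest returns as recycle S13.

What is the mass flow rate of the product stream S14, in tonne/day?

399 tonne/day

CH3OH in S1: m_A = 765.9×0.585 + (1−0.176)·(1−0.589)·m_A, so m_A = 448.05/0.6613 = 677.49 tonne/day.
Product S14 = 0.589×677.49 = 399.04 tonne/day.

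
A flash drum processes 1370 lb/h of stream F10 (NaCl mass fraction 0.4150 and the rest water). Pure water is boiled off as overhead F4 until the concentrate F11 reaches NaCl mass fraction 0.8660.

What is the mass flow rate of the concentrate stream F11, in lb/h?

656.5 lb/h

NaCl is conserved: 1370×0.415 = 568.55 lb/h all reports to the concentrate.
Concentrate = 568.55/(target fraction) = 656.52 lb/h.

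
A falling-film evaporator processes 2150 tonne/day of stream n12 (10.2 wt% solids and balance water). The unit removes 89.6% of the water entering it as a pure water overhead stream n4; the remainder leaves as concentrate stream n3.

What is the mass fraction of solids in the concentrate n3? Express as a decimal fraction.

solids is not removed: 2150×0.102 = 219.3 tonne/day of solids enters n3.
water entering = 2150×0.898 = 1930.7 tonne/day; overhead removed = 0.896×1930.7 = 1729.9 tonne/day.
Concentrate = 2150 − 1729.9 = 420.09 tonne/day.
Mass fraction = 219.3/420.09 = 0.5220.

0.5220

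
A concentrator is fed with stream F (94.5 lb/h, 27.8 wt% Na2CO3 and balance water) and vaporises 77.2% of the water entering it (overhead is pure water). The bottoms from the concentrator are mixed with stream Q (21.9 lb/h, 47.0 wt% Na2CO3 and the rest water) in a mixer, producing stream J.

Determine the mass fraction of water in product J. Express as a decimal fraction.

0.4262

Vapour removed = 0.772×0.722×94.5 = 52.673 lb/h; concentrate = 41.827 lb/h.
water reaching the mixer = 15.556 (from concentrate) + 21.9×0.530 = 27.163 lb/h.
Product flow = 41.827 + 21.9 = 63.727 lb/h; water fraction = 0.4262.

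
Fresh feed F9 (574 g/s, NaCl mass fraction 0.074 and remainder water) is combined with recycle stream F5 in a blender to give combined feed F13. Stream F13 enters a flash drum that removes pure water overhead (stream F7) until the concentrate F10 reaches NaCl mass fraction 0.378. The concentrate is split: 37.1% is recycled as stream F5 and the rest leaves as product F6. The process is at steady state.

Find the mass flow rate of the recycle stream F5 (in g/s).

66.28 g/s

Overall NaCl balance (none leaves overhead): NaCl in fresh feed = NaCl in product, i.e. 574×0.074 = (1−0.371)·F10·0.378.
F10 = 42.476/(0.378×0.629) = 178.65 g/s.
Recycle F5 = 0.371×178.65 = 66.279 g/s.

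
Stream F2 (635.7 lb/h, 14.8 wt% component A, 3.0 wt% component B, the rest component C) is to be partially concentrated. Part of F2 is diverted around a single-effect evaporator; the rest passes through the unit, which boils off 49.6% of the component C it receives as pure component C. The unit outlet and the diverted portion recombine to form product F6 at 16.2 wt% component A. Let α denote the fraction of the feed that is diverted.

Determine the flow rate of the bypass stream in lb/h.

All 635.7×0.148 = 94.084 lb/h of component A reaches F6, so F6 = 94.084/0.162 = 580.76 lb/h and vapour = 54.937 lb/h.
The evaporator receives (1−α)·635.7 of feed at 0.822 component C and removes 0.496 of that component C:
0.496×0.822×(1−α)×635.7 = 54.937
(1−α) = 54.937/259.18 = 0.2120;  α = 0.7880.
Bypass flow = 0.7880×635.7 = 500.96 lb/h.

501 lb/h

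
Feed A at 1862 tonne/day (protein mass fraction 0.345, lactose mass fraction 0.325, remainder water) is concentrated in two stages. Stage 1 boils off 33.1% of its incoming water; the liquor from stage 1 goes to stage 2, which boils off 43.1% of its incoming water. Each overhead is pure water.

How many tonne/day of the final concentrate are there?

1481 tonne/day

water in feed = 1862×0.330 = 614.46 tonne/day.
After stage 1: water left = (1−0.331)×614.46 = 411.07; stream total = 1658.6 tonne/day.
After stage 2: water left = (1−0.431)×411.07 = 233.9; final concentrate = 1481.4 tonne/day.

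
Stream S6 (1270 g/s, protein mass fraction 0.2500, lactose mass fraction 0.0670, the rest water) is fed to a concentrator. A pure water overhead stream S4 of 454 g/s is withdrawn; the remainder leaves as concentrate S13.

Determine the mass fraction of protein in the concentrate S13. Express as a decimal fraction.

0.3891

protein is not removed: 1270×0.250 = 317.5 g/s of protein enters S13.
Concentrate = 1270 − 454 = 816 g/s.
Mass fraction = 317.5/816 = 0.3891.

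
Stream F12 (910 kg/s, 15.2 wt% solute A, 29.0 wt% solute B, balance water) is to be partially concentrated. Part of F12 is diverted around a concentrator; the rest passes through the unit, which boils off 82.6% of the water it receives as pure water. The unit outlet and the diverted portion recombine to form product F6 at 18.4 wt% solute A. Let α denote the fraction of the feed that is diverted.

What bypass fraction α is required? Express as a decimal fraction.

All 910×0.152 = 138.32 kg/s of solute A reaches F6, so F6 = 138.32/0.184 = 751.74 kg/s and vapour = 158.26 kg/s.
The evaporator receives (1−α)·910 of feed at 0.558 water and removes 0.826 of that water:
0.826×0.558×(1−α)×910 = 158.26
(1−α) = 158.26/419.43 = 0.3773;  α = 0.6227.

0.623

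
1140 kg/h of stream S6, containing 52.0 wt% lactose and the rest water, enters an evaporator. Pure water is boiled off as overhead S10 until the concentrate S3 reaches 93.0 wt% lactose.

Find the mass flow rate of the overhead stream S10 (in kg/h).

lactose is conserved: 1140×0.520 = 592.8 kg/h all reports to the concentrate.
Concentrate = 592.8/(target fraction) = 637.42 kg/h.
Overhead = 1140 − 637.42 = 502.58 kg/h.

502.6 kg/h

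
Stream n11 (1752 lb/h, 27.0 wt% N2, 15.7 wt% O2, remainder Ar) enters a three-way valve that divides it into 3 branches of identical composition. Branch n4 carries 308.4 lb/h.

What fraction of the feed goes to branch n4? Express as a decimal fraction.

0.176

Fraction to n4 = 308.4/1752 = 0.1760.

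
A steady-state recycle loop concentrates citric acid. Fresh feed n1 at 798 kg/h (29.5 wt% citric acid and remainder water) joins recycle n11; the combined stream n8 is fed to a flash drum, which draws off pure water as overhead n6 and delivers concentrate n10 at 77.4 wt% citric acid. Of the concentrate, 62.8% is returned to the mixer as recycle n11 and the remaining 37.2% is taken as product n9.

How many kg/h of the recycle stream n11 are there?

513.5 kg/h

Overall citric acid balance (none leaves overhead): citric acid in fresh feed = citric acid in product, i.e. 798×0.295 = (1−0.628)·n10·0.774.
n10 = 235.41/(0.774×0.372) = 817.6 kg/h.
Recycle n11 = 0.628×817.6 = 513.45 kg/h.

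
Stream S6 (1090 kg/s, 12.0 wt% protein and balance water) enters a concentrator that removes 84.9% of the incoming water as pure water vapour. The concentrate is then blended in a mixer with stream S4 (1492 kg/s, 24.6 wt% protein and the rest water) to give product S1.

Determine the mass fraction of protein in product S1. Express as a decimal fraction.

Vapour removed = 0.849×0.880×1090 = 814.36 kg/s; concentrate = 275.64 kg/s.
protein reaching the mixer = 130.8 (from concentrate) + 1492×0.246 = 497.83 kg/s.
Product flow = 275.64 + 1492 = 1767.6 kg/s; protein fraction = 0.282.

0.282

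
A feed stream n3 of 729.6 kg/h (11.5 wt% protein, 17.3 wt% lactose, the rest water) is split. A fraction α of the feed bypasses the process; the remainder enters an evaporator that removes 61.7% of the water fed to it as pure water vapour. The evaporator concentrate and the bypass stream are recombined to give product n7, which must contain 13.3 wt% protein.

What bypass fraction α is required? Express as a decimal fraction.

All 729.6×0.115 = 83.904 kg/h of protein reaches n7, so n7 = 83.904/0.133 = 630.86 kg/h and vapour = 98.743 kg/h.
The evaporator receives (1−α)·729.6 of feed at 0.712 water and removes 0.617 of that water:
0.617×0.712×(1−α)×729.6 = 98.743
(1−α) = 98.743/320.52 = 0.3081;  α = 0.6919.

0.692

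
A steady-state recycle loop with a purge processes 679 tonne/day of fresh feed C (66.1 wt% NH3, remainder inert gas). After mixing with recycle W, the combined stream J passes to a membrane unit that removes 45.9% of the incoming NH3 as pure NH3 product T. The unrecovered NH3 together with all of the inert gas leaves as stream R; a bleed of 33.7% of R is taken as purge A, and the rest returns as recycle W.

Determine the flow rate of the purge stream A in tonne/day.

357.8 tonne/day

inert gas enters only via C and leaves only via the purge: 679×0.339 = 0.337×(inert gas in R), and the membrane unit passes all inert gas, so inert gas in J = inert gas in R = 683.03 tonne/day.
NH3 in J: m_A = 679×0.661 + (1−0.337)·(1−0.459)·m_A, so m_A = 448.82/0.6413 = 699.84 tonne/day.
R = (1−0.459)×699.84 + 683.03 = 1061.6 tonne/day.
Purge A = 0.337×1061.6 = 357.77 tonne/day.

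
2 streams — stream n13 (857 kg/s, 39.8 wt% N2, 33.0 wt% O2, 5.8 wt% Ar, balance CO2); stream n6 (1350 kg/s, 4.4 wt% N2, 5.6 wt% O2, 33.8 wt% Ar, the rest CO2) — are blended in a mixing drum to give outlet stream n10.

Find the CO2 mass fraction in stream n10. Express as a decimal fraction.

0.427

Total flow out = 857 + 1350 = 2207 kg/s.
CO2 in = 857×0.214 + 1350×0.562 = 942.1 kg/s.
CO2 mass fraction in n10 = 942.1/2207 = 0.427.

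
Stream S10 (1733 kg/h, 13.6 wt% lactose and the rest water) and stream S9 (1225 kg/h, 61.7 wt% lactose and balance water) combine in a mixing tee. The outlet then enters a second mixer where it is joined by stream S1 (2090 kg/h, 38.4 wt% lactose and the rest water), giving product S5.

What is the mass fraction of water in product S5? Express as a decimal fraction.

0.645

Overall, product flow = 5048 kg/h.
water in = 1733×0.864 + 1225×0.383 + 2090×0.616 = 3253.9 kg/h.
water fraction in S5 = 0.645.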